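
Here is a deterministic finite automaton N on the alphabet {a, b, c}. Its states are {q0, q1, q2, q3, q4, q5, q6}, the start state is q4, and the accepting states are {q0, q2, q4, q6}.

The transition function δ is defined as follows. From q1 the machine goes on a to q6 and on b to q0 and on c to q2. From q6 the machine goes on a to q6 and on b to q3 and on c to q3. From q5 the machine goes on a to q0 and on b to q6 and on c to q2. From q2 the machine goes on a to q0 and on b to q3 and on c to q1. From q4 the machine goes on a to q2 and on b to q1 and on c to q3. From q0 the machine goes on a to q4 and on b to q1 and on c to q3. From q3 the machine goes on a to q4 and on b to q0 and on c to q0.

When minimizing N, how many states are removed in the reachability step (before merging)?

1

Starting at q4 and following transitions, the reachable set is {q0, q1, q2, q3, q4, q6}. That leaves q5 unreachable — 1 in total.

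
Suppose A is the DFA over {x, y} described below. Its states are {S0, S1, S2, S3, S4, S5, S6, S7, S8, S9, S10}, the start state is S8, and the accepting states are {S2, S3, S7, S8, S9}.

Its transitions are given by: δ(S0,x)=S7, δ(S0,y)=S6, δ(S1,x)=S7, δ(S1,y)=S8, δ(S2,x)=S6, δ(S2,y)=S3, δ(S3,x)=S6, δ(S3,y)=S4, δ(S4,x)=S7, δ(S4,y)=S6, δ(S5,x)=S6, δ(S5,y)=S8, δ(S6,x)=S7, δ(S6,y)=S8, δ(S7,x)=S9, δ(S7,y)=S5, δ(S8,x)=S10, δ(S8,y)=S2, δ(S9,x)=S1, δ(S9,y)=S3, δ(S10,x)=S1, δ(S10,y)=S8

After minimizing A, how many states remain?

7

Reachable states from the start: {S1,S2,S3,S4,S5,S6,S7,S8,S9,S10}. Unreachable: {S0} — drop them.
Start with accepting vs non-accepting: {S2,S3,S7,S8,S9} | {S1,S4,S5,S6,S10}.
Split {S2,S3,S7,S8,S9} by δ(·,x) → {S2,S3,S8,S9} and {S7}.
Split {S2,S3,S8,S9} by δ(·,y) → {S2,S8,S9} and {S3}.
Refine {S2,S8,S9} on symbol y: members go to different blocks, giving {S2,S9} and {S8}.
Refine {S1,S4,S5,S6,S10} on symbol x: members go to different blocks, giving {S1,S4,S6} and {S5,S10}.
Refine {S1,S4,S6} on symbol y: members go to different blocks, giving {S1,S6} and {S4}.
Stable partition: {S2,S9} | {S1,S6} | {S7} | {S3} | {S8} | {S5,S10} | {S4} — 7 equivalence classes.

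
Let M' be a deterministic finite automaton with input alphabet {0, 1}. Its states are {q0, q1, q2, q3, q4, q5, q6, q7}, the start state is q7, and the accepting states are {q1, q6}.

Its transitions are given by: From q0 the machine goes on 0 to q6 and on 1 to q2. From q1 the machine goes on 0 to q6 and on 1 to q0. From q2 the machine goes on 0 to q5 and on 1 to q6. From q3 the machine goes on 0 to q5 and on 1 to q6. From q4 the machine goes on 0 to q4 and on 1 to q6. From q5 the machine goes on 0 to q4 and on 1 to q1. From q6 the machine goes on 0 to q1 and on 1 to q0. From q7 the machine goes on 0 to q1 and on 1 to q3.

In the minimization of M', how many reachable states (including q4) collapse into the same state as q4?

4

All states are reachable from the start state.
Start with accepting vs non-accepting: {q1,q6} | {q0,q2,q3,q4,q5,q7}.
Split {q0,q2,q3,q4,q5,q7} by δ(·,0) → {q2,q3,q4,q5} and {q0,q7}.
No further refinement is possible. Final partition (3 blocks): {q1,q6} | {q2,q3,q4,q5} | {q0,q7}.
State q4 belongs to the block {q2,q3,q4,q5}, which has 4 states.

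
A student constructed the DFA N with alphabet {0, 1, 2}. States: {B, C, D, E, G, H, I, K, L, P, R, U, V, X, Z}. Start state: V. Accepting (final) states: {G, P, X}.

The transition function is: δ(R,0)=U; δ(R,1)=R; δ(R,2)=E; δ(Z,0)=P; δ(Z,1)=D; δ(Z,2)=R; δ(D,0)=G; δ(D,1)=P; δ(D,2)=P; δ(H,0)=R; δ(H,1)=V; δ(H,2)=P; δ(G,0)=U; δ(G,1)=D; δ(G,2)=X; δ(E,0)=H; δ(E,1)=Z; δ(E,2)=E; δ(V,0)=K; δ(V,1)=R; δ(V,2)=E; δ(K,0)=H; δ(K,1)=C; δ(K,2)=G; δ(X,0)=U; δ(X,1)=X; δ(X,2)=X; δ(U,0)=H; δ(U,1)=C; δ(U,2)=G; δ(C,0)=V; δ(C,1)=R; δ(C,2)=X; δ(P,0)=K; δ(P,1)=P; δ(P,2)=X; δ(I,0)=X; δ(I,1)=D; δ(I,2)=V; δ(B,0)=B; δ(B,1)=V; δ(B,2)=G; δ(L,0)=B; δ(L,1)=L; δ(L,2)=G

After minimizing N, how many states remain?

States {B,I,L} cannot be reached from the start state, so discard them.
Initial partition by acceptance: {G,P,X} | {C,D,E,H,K,R,U,V,Z}.
Split {G,P,X} by δ(·,1) → {P,X} and {G}.
On input 0, block {C,D,E,H,K,R,U,V,Z} splits into {C,E,H,K,R,U,V} and {Z} and {D}.
Split {C,E,H,K,R,U,V} by δ(·,1) → {C,H,K,R,U,V} and {E}.
On input 2, block {C,H,K,R,U,V} splits into {K,U} and {R,V} and {C,H}.
No further refinement is possible. Final partition (8 blocks): {P,X} | {K,U} | {G} | {Z} | {D} | {E} | {R,V} | {C,H}.

8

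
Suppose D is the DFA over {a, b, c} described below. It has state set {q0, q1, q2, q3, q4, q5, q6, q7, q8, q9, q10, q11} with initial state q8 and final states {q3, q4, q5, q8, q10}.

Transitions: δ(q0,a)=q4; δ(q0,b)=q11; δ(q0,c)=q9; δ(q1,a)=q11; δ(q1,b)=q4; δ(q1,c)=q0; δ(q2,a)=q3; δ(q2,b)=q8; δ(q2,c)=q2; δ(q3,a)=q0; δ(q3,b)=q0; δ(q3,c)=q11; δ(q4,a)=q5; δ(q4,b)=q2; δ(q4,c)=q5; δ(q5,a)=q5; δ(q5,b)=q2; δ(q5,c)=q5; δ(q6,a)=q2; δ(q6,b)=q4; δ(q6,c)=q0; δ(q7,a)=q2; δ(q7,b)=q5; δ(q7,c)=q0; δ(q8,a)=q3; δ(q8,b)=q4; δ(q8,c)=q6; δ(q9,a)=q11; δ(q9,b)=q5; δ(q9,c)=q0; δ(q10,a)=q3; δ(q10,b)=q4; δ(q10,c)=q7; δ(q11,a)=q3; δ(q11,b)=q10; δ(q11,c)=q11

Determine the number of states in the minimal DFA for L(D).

6

Reachable states from the start: {q0,q2,q3,q4,q5,q6,q7,q8,q9,q10,q11}. Unreachable: {q1} — drop them.
P0 = {q3,q4,q5,q8,q10} | {q0,q2,q6,q7,q9,q11}.
Refine {q3,q4,q5,q8,q10} on symbol a: members go to different blocks, giving {q4,q5,q8,q10} and {q3}.
On input a, block {q4,q5,q8,q10} splits into {q4,q5} and {q8,q10}.
Split {q0,q2,q6,q7,q9,q11} by δ(·,a) → {q6,q7,q9} and {q2,q11} and {q0}.
The partition is now stable with 6 blocks: {q4,q5} | {q6,q7,q9} | {q3} | {q8,q10} | {q2,q11} | {q0}.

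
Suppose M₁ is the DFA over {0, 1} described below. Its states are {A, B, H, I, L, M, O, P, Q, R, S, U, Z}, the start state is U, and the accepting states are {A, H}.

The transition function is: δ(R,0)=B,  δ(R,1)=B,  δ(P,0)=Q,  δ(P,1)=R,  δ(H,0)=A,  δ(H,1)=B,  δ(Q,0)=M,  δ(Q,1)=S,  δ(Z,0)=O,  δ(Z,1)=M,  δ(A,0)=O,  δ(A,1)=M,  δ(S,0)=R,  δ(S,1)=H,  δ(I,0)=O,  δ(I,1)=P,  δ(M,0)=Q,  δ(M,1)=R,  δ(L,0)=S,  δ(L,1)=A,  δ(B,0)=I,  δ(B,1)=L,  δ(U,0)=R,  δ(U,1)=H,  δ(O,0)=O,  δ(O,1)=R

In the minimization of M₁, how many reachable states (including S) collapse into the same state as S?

First remove the unreachable states {Z}; 12 states remain.
P0 = {A,H} | {B,I,L,M,O,P,Q,R,S,U}.
On input 0, block {A,H} splits into {H} and {A}.
Split {B,I,L,M,O,P,Q,R,S,U} by δ(·,1) → {B,I,M,O,P,Q,R} and {S,U} and {L}.
Refine {B,I,M,O,P,Q,R} on symbol 1: members go to different blocks, giving {I,M,O,P,R} and {Q} and {B}.
On input 0, block {I,M,O,P,R} splits into {M,P} and {I,O} and {R}.
Split {I,O} by δ(·,1) → {O} and {I}.
The partition is now stable with 10 blocks: {H} | {M,P} | {A} | {S,U} | {L} | {Q} | {B} | {O} | {R} | {I}.
The equivalence class containing S is {S,U}, of size 2.

2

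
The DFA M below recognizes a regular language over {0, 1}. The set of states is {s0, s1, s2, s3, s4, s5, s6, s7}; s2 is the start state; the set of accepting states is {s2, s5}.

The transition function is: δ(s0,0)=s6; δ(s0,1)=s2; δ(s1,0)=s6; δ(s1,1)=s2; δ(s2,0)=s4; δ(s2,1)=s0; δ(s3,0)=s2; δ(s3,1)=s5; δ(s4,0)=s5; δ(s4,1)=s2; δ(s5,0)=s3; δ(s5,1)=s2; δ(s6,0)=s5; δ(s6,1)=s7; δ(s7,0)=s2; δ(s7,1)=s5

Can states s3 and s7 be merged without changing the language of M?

Reachable states from the start: {s0,s2,s3,s4,s5,s6,s7}. Unreachable: {s1} — drop them.
Start with accepting vs non-accepting: {s2,s5} | {s0,s3,s4,s6,s7}.
Split {s2,s5} by δ(·,1) → {s2} and {s5}.
Split {s0,s3,s4,s6,s7} by δ(·,0) → {s3,s7} and {s4,s6} and {s0}.
On input 1, block {s4,s6} splits into {s4} and {s6}.
Stable partition: {s2} | {s3,s7} | {s5} | {s4} | {s0} | {s6} — 6 equivalence classes.
s3 and s7 lie in the same block of the stable partition, so they are equivalent — no string distinguishes them.

Yes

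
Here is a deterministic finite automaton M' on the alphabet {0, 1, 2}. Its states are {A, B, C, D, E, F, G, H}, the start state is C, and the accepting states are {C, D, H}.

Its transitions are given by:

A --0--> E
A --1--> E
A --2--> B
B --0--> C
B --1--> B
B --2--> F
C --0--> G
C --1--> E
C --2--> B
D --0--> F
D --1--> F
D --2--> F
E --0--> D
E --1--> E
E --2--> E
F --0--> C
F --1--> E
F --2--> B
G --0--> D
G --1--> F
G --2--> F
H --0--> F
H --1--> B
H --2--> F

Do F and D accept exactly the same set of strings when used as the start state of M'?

No

Reachable states from the start: {B,C,D,E,F,G}. Unreachable: {A,H} — drop them.
Initial partition by acceptance: {C,D} | {B,E,F,G}.
Stable partition: {C,D} | {B,E,F,G} — 2 equivalence classes.
F and D end up in different blocks, so they are distinguishable. For instance, the string 'ε' is accepted from only D.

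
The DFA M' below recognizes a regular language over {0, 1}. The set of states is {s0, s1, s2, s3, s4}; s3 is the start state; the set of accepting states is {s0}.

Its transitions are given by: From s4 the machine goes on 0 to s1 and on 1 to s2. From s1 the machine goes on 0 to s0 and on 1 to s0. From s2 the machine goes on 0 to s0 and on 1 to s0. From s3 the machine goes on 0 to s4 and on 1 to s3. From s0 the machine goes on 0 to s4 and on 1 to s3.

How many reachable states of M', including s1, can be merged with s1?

Every state is reachable, so we keep all 5.
P0 = {s0} | {s1,s2,s3,s4}.
Refine {s1,s2,s3,s4} on symbol 0: members go to different blocks, giving {s1,s2} and {s3,s4}.
Split {s3,s4} by δ(·,0) → {s3} and {s4}.
The partition is now stable with 4 blocks: {s0} | {s1,s2} | {s3} | {s4}.
The equivalence class containing s1 is {s1,s2}, of size 2.

2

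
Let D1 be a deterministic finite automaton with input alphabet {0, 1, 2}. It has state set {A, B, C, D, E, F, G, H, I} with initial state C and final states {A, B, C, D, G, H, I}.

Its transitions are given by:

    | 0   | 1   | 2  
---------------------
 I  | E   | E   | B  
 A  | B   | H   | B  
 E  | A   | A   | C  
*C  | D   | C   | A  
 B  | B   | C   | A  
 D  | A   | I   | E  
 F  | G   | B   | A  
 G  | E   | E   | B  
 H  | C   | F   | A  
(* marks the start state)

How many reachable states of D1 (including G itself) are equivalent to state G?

2

Start with accepting vs non-accepting: {A,B,C,D,G,H,I} | {E,F}.
On input 0, block {A,B,C,D,G,H,I} splits into {A,B,C,D,H} and {G,I}.
Split {A,B,C,D,H} by δ(·,1) → {A,B,C} and {D} and {H}.
Refine {A,B,C} on symbol 0: members go to different blocks, giving {A,B} and {C}.
On input 1, block {A,B} splits into {A} and {B}.
Split {E,F} by δ(·,0) → {E} and {F}.
The partition is now stable with 8 blocks: {A} | {E} | {G,I} | {D} | {H} | {C} | {B} | {F}.
State G belongs to the block {G,I}, which has 2 states.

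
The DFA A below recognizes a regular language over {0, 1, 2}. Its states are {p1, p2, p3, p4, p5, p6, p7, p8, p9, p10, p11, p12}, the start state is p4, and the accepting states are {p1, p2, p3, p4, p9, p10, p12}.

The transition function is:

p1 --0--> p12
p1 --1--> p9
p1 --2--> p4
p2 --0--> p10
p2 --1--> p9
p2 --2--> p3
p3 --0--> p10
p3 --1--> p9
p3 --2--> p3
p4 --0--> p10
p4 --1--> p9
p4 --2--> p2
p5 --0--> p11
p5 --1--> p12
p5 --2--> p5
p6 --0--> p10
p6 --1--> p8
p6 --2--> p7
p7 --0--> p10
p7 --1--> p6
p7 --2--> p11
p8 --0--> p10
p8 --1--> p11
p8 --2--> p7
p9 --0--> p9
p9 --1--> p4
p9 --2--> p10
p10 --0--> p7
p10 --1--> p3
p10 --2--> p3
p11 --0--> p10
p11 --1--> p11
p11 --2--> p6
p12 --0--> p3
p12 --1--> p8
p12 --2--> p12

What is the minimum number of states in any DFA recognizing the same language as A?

4

First remove the unreachable states {p1,p5,p12}; 9 states remain.
Start with accepting vs non-accepting: {p2,p3,p4,p9,p10} | {p6,p7,p8,p11}.
Refine {p2,p3,p4,p9,p10} on symbol 0: members go to different blocks, giving {p2,p3,p4,p9} and {p10}.
Refine {p2,p3,p4,p9} on symbol 0: members go to different blocks, giving {p2,p3,p4} and {p9}.
No further refinement is possible. Final partition (4 blocks): {p2,p3,p4} | {p6,p7,p8,p11} | {p10} | {p9}.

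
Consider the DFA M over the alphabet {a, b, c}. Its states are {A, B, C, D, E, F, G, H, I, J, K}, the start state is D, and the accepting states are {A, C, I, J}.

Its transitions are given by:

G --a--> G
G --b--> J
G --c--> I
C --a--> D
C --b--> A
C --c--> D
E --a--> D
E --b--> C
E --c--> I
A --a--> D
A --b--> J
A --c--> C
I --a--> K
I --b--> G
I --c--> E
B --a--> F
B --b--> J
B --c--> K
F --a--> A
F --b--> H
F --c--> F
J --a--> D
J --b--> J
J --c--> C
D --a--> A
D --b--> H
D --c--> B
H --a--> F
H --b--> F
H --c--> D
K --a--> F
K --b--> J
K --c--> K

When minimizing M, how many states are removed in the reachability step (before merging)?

3

No path from D leads to E, G, I; the other 8 states are all reachable.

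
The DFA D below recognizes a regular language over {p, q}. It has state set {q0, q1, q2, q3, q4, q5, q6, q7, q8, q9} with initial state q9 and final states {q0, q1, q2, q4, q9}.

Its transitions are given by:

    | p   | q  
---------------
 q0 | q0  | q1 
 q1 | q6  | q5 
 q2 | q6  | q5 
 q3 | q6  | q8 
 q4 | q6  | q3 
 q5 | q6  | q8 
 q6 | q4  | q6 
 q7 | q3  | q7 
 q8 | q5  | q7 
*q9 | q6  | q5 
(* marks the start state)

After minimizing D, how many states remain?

Reachable states from the start: {q3,q4,q5,q6,q7,q8,q9}. Unreachable: {q0,q1,q2} — drop them.
Initial partition by acceptance: {q4,q9} | {q3,q5,q6,q7,q8}.
Split {q3,q5,q6,q7,q8} by δ(·,p) → {q3,q5,q7,q8} and {q6}.
Refine {q3,q5,q7,q8} on symbol p: members go to different blocks, giving {q3,q5} and {q7,q8}.
Stable partition: {q4,q9} | {q3,q5} | {q6} | {q7,q8} — 4 equivalence classes.

4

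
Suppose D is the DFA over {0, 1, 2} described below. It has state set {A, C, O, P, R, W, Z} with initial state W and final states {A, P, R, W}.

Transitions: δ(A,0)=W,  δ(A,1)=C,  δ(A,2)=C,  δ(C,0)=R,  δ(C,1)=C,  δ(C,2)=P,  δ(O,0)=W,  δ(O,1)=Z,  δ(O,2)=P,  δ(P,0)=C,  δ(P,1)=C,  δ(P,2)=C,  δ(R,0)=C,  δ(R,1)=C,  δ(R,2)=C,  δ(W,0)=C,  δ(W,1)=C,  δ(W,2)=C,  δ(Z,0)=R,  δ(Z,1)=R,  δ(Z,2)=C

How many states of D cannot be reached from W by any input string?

No path from W leads to A, O, Z; the other 4 states are all reachable.

3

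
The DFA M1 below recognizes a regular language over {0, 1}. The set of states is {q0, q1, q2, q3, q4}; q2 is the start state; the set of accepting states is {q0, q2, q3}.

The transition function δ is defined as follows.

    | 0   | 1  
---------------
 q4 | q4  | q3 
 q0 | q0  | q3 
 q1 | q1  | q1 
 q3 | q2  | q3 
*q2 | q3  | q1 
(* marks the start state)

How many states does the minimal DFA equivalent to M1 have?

3

Reachable states from the start: {q1,q2,q3}. Unreachable: {q0,q4} — drop them.
P0 = {q2,q3} | {q1}.
Split {q2,q3} by δ(·,1) → {q2} and {q3}.
Stable partition: {q2} | {q1} | {q3} — 3 equivalence classes.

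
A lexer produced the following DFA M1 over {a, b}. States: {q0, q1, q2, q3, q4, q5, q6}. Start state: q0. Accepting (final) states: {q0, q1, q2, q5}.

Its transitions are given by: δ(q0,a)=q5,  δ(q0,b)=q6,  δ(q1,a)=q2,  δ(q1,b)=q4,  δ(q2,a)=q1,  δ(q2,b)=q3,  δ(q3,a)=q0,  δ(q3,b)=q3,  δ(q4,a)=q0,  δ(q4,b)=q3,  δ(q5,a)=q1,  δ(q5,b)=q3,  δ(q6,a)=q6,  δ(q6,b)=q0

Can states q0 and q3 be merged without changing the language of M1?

No

Initial partition by acceptance: {q0,q1,q2,q5} | {q3,q4,q6}.
Refine {q3,q4,q6} on symbol a: members go to different blocks, giving {q3,q4} and {q6}.
On input b, block {q0,q1,q2,q5} splits into {q1,q2,q5} and {q0}.
The partition is now stable with 4 blocks: {q1,q2,q5} | {q3,q4} | {q6} | {q0}.
q0 and q3 end up in different blocks, so they are distinguishable. For instance, the string 'ε' is accepted from only q0.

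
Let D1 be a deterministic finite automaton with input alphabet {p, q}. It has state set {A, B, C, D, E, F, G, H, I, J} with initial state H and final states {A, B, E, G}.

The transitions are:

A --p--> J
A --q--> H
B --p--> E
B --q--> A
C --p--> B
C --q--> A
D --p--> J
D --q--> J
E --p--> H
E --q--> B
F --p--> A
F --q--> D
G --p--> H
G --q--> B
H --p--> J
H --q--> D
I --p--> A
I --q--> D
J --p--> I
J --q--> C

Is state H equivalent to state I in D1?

No

States {F,G} cannot be reached from the start state, so discard them.
Start with accepting vs non-accepting: {A,B,E} | {C,D,H,I,J}.
On input p, block {A,B,E} splits into {A,E} and {B}.
Refine {A,E} on symbol q: members go to different blocks, giving {A} and {E}.
On input p, block {C,D,H,I,J} splits into {D,H,J} and {C} and {I}.
On input p, block {D,H,J} splits into {D,H} and {J}.
On input q, block {D,H} splits into {D} and {H}.
Stable partition: {A} | {D} | {B} | {E} | {C} | {I} | {J} | {H} — 8 equivalence classes.
H and I end up in different blocks, so they are distinguishable. For instance, the string 'p' is accepted from only I.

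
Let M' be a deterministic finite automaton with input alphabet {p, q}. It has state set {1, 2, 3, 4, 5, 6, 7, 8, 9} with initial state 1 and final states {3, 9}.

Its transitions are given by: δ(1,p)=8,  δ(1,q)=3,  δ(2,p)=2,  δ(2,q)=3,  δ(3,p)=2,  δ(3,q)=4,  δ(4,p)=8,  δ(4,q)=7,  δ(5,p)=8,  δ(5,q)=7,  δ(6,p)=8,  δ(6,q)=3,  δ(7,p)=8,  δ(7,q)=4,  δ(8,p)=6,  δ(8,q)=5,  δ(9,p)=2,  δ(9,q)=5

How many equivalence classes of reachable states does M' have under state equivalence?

Reachable states from the start: {1,2,3,4,5,6,7,8}. Unreachable: {9} — drop them.
Initial partition by acceptance: {3} | {1,2,4,5,6,7,8}.
Split {1,2,4,5,6,7,8} by δ(·,q) → {4,5,7,8} and {1,2,6}.
On input p, block {4,5,7,8} splits into {4,5,7} and {8}.
Refine {1,2,6} on symbol p: members go to different blocks, giving {1,6} and {2}.
Stable partition: {3} | {4,5,7} | {1,6} | {8} | {2} — 5 equivalence classes.

5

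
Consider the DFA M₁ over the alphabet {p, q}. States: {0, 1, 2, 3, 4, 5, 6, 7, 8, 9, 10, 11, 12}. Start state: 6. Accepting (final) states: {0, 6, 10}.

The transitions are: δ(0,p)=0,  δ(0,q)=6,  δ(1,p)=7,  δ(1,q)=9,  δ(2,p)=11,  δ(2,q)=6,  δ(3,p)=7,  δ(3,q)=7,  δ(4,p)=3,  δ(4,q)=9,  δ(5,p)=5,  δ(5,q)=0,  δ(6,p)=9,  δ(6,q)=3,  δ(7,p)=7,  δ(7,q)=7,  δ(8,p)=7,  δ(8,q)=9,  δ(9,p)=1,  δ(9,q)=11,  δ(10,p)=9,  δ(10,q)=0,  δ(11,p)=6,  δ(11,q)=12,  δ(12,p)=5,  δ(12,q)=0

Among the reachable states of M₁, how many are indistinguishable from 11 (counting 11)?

First remove the unreachable states {2,4,8,10}; 9 states remain.
Start with accepting vs non-accepting: {0,6} | {1,3,5,7,9,11,12}.
Refine {0,6} on symbol p: members go to different blocks, giving {0} and {6}.
Split {1,3,5,7,9,11,12} by δ(·,p) → {1,3,5,7,9,12} and {11}.
Refine {1,3,5,7,9,12} on symbol q: members go to different blocks, giving {1,3,7} and {5,12} and {9}.
Refine {1,3,7} on symbol q: members go to different blocks, giving {3,7} and {1}.
Stable partition: {0} | {3,7} | {6} | {11} | {5,12} | {9} | {1} — 7 equivalence classes.
The equivalence class containing 11 is {11}, of size 1.

1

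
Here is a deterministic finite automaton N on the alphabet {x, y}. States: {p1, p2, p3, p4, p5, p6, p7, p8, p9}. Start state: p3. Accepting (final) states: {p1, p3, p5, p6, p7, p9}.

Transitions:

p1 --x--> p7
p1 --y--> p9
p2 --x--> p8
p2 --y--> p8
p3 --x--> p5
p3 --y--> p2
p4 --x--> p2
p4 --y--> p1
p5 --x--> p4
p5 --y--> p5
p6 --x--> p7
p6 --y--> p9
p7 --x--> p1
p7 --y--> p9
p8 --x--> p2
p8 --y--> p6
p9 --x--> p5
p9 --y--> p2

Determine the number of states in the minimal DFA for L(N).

5

All states are reachable from the start state.
Initial partition by acceptance: {p1,p3,p5,p6,p7,p9} | {p2,p4,p8}.
On input x, block {p1,p3,p5,p6,p7,p9} splits into {p1,p3,p6,p7,p9} and {p5}.
Refine {p1,p3,p6,p7,p9} on symbol x: members go to different blocks, giving {p1,p6,p7} and {p3,p9}.
Split {p2,p4,p8} by δ(·,y) → {p4,p8} and {p2}.
Stable partition: {p1,p6,p7} | {p4,p8} | {p5} | {p3,p9} | {p2} — 5 equivalence classes.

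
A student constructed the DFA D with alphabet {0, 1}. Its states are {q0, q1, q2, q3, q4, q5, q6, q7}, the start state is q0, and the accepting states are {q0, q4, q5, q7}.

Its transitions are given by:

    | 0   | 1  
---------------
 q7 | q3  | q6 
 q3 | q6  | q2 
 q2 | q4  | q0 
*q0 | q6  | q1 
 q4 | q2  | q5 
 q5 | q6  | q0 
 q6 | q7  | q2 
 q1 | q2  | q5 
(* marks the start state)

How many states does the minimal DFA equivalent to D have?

8

Initial partition by acceptance: {q0,q4,q5,q7} | {q1,q2,q3,q6}.
Split {q0,q4,q5,q7} by δ(·,1) → {q0,q7} and {q4,q5}.
Split {q1,q2,q3,q6} by δ(·,0) → {q1,q3} and {q2} and {q6}.
Split {q0,q7} by δ(·,0) → {q0} and {q7}.
Split {q1,q3} by δ(·,0) → {q1} and {q3}.
On input 0, block {q4,q5} splits into {q4} and {q5}.
No further refinement is possible. Final partition (8 blocks): {q0} | {q1} | {q4} | {q2} | {q6} | {q7} | {q3} | {q5}.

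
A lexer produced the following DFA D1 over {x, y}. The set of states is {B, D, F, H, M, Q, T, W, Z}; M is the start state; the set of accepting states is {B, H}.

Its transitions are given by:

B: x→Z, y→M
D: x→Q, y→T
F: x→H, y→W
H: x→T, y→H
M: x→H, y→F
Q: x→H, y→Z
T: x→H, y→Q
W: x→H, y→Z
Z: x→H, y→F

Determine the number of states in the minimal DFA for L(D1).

First remove the unreachable states {B,D}; 7 states remain.
Initial partition by acceptance: {H} | {F,M,Q,T,W,Z}.
Stable partition: {H} | {F,M,Q,T,W,Z} — 2 equivalence classes.

2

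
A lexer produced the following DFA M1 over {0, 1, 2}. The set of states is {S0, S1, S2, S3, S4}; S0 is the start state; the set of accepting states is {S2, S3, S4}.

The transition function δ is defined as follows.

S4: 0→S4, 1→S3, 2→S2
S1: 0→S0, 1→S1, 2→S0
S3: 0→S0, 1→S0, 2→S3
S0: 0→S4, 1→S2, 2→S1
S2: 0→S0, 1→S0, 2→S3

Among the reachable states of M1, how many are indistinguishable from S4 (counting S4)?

1

All states are reachable from the start state.
Initial partition by acceptance: {S2,S3,S4} | {S0,S1}.
Refine {S2,S3,S4} on symbol 0: members go to different blocks, giving {S2,S3} and {S4}.
Split {S0,S1} by δ(·,0) → {S0} and {S1}.
No further refinement is possible. Final partition (4 blocks): {S2,S3} | {S0} | {S4} | {S1}.
State S4 belongs to the block {S4}, which has 1 states.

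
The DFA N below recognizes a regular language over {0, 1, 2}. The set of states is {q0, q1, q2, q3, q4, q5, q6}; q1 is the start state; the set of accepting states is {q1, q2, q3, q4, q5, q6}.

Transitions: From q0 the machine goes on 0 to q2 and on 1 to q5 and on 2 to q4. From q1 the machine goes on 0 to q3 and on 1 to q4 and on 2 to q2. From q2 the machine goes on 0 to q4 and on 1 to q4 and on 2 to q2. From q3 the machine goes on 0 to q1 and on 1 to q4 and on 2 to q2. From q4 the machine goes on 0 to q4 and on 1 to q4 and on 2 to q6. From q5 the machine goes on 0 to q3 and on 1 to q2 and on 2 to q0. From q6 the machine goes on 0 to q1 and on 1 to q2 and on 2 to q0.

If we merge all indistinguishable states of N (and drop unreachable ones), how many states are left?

All states are reachable from the start state.
Initial partition by acceptance: {q1,q2,q3,q4,q5,q6} | {q0}.
On input 2, block {q1,q2,q3,q4,q5,q6} splits into {q1,q2,q3,q4} and {q5,q6}.
Split {q1,q2,q3,q4} by δ(·,2) → {q1,q2,q3} and {q4}.
Refine {q1,q2,q3} on symbol 0: members go to different blocks, giving {q1,q3} and {q2}.
The partition is now stable with 5 blocks: {q1,q3} | {q0} | {q5,q6} | {q4} | {q2}.

5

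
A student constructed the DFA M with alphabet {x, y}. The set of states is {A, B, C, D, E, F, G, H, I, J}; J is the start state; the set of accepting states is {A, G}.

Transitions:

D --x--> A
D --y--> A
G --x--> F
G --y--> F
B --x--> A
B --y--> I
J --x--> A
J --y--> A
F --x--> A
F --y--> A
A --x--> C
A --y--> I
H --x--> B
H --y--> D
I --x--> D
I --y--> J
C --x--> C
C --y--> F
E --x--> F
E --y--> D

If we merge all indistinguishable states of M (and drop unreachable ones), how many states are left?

4

States {B,E,G,H} cannot be reached from the start state, so discard them.
P0 = {A} | {C,D,F,I,J}.
Refine {C,D,F,I,J} on symbol x: members go to different blocks, giving {D,F,J} and {C,I}.
Refine {C,I} on symbol x: members go to different blocks, giving {C} and {I}.
Stable partition: {A} | {D,F,J} | {C} | {I} — 4 equivalence classes.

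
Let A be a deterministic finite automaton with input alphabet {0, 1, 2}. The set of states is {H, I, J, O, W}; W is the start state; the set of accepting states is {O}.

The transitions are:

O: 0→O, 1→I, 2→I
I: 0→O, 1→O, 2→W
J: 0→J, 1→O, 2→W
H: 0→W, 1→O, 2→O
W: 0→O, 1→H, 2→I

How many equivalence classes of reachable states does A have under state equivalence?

Reachable states from the start: {H,I,O,W}. Unreachable: {J} — drop them.
P0 = {O} | {H,I,W}.
On input 0, block {H,I,W} splits into {I,W} and {H}.
Split {I,W} by δ(·,1) → {I} and {W}.
No further refinement is possible. Final partition (4 blocks): {O} | {I} | {H} | {W}.

4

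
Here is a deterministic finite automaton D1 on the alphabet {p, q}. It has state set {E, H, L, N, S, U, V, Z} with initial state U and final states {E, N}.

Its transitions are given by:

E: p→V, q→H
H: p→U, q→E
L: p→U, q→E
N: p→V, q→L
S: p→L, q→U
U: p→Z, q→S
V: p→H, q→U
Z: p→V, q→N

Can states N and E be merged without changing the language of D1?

Yes

Every state is reachable, so we keep all 8.
P0 = {E,N} | {H,L,S,U,V,Z}.
On input q, block {H,L,S,U,V,Z} splits into {H,L,Z} and {S,U,V}.
The partition is now stable with 3 blocks: {E,N} | {H,L,Z} | {S,U,V}.
N and E lie in the same block of the stable partition, so they are equivalent — no string distinguishes them.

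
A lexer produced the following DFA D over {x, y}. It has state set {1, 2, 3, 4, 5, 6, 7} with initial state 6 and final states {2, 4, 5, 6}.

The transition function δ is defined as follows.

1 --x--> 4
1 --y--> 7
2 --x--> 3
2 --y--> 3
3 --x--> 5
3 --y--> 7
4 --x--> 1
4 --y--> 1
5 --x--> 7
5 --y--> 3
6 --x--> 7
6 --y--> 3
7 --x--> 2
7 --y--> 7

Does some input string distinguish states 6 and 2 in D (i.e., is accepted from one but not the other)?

First remove the unreachable states {1,4}; 5 states remain.
Start with accepting vs non-accepting: {2,5,6} | {3,7}.
The partition is now stable with 2 blocks: {2,5,6} | {3,7}.
6 and 2 lie in the same block of the stable partition, so they are equivalent — no string distinguishes them.

No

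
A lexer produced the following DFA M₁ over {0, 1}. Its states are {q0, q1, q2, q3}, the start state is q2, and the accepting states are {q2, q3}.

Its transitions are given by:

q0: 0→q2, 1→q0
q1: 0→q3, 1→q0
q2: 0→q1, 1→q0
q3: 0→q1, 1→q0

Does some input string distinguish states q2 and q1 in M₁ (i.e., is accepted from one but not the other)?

Every state is reachable, so we keep all 4.
Initial partition by acceptance: {q2,q3} | {q0,q1}.
The partition is now stable with 2 blocks: {q2,q3} | {q0,q1}.
q2 and q1 end up in different blocks, so they are distinguishable. For instance, the string 'ε' is accepted from only q2.

Yes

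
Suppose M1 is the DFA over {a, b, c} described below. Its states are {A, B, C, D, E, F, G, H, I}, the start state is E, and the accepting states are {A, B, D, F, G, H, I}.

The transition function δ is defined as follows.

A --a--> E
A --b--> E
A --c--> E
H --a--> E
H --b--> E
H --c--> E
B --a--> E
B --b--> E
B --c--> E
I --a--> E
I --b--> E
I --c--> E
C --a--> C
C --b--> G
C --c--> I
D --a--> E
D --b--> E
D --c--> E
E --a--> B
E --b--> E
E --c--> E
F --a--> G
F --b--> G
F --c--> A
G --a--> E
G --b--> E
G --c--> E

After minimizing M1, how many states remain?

States {A,C,D,F,G,H,I} cannot be reached from the start state, so discard them.
Initial partition by acceptance: {B} | {E}.
The partition is now stable with 2 blocks: {B} | {E}.

2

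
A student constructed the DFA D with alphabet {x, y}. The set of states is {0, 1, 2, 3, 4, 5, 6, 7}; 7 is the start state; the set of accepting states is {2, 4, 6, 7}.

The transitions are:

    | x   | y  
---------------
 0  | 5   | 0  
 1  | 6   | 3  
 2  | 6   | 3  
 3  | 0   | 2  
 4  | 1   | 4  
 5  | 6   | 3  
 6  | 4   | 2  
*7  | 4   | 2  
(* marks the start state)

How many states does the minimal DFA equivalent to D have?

6

Every state is reachable, so we keep all 8.
P0 = {2,4,6,7} | {0,1,3,5}.
Split {2,4,6,7} by δ(·,x) → {2,6,7} and {4}.
On input x, block {2,6,7} splits into {6,7} and {2}.
Refine {0,1,3,5} on symbol x: members go to different blocks, giving {0,3} and {1,5}.
Split {0,3} by δ(·,x) → {0} and {3}.
Stable partition: {6,7} | {0} | {4} | {2} | {1,5} | {3} — 6 equivalence classes.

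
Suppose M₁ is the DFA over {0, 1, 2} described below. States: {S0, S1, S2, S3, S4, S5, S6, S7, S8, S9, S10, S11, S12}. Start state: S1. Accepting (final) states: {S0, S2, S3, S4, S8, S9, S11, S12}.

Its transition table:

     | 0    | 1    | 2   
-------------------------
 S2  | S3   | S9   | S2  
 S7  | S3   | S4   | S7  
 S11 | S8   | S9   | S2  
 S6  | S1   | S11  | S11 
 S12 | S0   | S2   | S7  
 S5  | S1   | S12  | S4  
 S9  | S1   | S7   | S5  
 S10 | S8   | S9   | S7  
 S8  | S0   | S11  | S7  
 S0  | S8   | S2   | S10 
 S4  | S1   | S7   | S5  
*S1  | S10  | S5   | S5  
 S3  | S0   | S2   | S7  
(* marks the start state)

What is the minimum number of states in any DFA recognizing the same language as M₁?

First remove the unreachable states {S6}; 12 states remain.
P0 = {S0,S2,S3,S4,S8,S9,S11,S12} | {S1,S5,S7,S10}.
Split {S0,S2,S3,S4,S8,S9,S11,S12} by δ(·,0) → {S0,S2,S3,S8,S11,S12} and {S4,S9}.
On input 1, block {S0,S2,S3,S8,S11,S12} splits into {S0,S3,S8,S12} and {S2,S11}.
Refine {S1,S5,S7,S10} on symbol 0: members go to different blocks, giving {S1,S5} and {S7,S10}.
Split {S1,S5} by δ(·,0) → {S1} and {S5}.
The partition is now stable with 6 blocks: {S0,S3,S8,S12} | {S1} | {S4,S9} | {S2,S11} | {S7,S10} | {S5}.

6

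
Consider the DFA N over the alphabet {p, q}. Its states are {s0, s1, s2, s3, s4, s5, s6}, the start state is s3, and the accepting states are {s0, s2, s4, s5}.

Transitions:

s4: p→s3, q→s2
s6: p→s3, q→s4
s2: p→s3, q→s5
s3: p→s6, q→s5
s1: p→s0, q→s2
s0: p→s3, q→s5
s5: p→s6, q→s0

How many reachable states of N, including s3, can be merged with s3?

2

States {s1} cannot be reached from the start state, so discard them.
Initial partition by acceptance: {s0,s2,s4,s5} | {s3,s6}.
The partition is now stable with 2 blocks: {s0,s2,s4,s5} | {s3,s6}.
State s3 belongs to the block {s3,s6}, which has 2 states.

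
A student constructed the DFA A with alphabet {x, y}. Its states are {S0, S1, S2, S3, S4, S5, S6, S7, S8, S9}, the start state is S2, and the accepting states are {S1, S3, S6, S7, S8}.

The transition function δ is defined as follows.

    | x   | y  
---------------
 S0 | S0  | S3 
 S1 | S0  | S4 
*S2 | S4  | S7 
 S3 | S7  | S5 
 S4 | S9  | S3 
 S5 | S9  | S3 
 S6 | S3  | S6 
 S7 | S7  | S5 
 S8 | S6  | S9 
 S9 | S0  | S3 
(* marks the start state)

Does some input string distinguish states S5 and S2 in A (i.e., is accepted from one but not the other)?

No

Reachable states from the start: {S0,S2,S3,S4,S5,S7,S9}. Unreachable: {S1,S6,S8} — drop them.
P0 = {S3,S7} | {S0,S2,S4,S5,S9}.
Stable partition: {S3,S7} | {S0,S2,S4,S5,S9} — 2 equivalence classes.
S5 and S2 lie in the same block of the stable partition, so they are equivalent — no string distinguishes them.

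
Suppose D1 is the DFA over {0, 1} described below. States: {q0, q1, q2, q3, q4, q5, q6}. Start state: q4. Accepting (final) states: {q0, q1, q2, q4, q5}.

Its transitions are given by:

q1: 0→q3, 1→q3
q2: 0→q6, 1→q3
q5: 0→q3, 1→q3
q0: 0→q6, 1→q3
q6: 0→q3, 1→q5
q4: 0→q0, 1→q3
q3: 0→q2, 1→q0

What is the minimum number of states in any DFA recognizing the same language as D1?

Reachable states from the start: {q0,q2,q3,q4,q5,q6}. Unreachable: {q1} — drop them.
Start with accepting vs non-accepting: {q0,q2,q4,q5} | {q3,q6}.
On input 0, block {q0,q2,q4,q5} splits into {q0,q2,q5} and {q4}.
Split {q3,q6} by δ(·,0) → {q3} and {q6}.
On input 0, block {q0,q2,q5} splits into {q0,q2} and {q5}.
The partition is now stable with 5 blocks: {q0,q2} | {q3} | {q4} | {q6} | {q5}.

5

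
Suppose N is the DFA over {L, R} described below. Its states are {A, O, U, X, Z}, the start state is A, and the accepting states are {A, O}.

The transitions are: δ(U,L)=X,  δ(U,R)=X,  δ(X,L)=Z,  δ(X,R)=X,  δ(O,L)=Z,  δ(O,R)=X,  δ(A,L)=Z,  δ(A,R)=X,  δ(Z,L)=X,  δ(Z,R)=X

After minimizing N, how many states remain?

2

States {O,U} cannot be reached from the start state, so discard them.
P0 = {A} | {X,Z}.
The partition is now stable with 2 blocks: {A} | {X,Z}.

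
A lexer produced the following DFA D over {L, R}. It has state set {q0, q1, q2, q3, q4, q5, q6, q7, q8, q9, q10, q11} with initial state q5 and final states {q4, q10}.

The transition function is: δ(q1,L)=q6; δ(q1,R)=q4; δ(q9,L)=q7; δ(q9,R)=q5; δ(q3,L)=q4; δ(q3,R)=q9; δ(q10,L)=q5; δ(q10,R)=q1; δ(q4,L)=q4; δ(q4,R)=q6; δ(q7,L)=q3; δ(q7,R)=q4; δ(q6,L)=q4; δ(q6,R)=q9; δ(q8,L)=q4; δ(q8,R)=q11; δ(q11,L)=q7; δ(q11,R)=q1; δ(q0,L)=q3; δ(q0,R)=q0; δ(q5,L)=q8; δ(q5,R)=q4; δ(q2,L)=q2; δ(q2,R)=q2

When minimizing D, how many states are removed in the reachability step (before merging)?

3

No path from q5 leads to q0, q2, q10; the other 9 states are all reachable.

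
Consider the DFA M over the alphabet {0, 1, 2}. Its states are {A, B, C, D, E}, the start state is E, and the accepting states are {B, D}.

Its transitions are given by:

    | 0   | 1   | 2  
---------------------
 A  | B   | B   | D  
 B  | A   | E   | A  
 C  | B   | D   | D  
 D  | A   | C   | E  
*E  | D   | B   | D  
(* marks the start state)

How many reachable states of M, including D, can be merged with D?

P0 = {B,D} | {A,C,E}.
The partition is now stable with 2 blocks: {B,D} | {A,C,E}.
State D belongs to the block {B,D}, which has 2 states.

2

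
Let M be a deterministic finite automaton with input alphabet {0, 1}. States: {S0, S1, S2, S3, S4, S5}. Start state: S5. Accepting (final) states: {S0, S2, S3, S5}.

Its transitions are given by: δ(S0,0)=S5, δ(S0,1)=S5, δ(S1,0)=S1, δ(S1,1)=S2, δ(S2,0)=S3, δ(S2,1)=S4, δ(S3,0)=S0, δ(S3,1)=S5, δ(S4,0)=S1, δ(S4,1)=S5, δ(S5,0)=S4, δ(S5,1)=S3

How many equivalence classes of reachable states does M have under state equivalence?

All states are reachable from the start state.
P0 = {S0,S2,S3,S5} | {S1,S4}.
Split {S0,S2,S3,S5} by δ(·,0) → {S0,S2,S3} and {S5}.
Refine {S0,S2,S3} on symbol 0: members go to different blocks, giving {S2,S3} and {S0}.
Refine {S2,S3} on symbol 0: members go to different blocks, giving {S2} and {S3}.
Refine {S1,S4} on symbol 1: members go to different blocks, giving {S1} and {S4}.
No further refinement is possible. Final partition (6 blocks): {S2} | {S1} | {S5} | {S0} | {S3} | {S4}.

6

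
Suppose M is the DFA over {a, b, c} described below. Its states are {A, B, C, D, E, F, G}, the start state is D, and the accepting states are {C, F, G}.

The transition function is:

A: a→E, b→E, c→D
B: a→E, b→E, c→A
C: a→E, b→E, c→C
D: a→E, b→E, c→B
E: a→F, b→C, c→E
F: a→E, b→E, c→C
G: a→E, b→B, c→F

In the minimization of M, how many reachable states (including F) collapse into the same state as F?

2

First remove the unreachable states {G}; 6 states remain.
Initial partition by acceptance: {C,F} | {A,B,D,E}.
Split {A,B,D,E} by δ(·,a) → {A,B,D} and {E}.
The partition is now stable with 3 blocks: {C,F} | {A,B,D} | {E}.
The equivalence class containing F is {C,F}, of size 2.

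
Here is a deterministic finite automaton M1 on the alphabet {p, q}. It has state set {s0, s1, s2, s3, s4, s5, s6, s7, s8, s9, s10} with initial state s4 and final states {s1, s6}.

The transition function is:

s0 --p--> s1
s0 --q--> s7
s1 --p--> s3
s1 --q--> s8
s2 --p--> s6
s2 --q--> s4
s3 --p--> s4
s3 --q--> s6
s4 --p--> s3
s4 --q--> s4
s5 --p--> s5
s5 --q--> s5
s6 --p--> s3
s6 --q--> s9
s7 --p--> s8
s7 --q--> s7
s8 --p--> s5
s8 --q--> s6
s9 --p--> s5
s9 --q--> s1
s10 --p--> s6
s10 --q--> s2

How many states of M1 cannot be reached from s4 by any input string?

BFS from s4 reaches {s1, s3, s4, s5, s6, s8, s9}; the 4 state(s) s0, s2, s7, s10 are never visited.

4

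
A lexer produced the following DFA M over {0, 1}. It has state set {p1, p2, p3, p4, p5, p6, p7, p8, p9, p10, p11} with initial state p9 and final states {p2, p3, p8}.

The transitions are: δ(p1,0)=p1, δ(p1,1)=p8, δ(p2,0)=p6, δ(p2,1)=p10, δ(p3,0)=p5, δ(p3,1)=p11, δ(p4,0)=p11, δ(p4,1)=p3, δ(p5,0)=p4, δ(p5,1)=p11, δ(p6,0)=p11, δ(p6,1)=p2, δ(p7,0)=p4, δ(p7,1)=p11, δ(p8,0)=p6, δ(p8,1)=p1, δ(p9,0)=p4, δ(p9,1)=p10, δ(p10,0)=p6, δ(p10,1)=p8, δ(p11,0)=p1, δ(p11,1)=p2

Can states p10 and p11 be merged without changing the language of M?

Reachable states from the start: {p1,p2,p3,p4,p5,p6,p8,p9,p10,p11}. Unreachable: {p7} — drop them.
P0 = {p2,p3,p8} | {p1,p4,p5,p6,p9,p10,p11}.
Refine {p1,p4,p5,p6,p9,p10,p11} on symbol 1: members go to different blocks, giving {p1,p4,p6,p10,p11} and {p5,p9}.
Refine {p2,p3,p8} on symbol 0: members go to different blocks, giving {p2,p8} and {p3}.
Split {p1,p4,p6,p10,p11} by δ(·,1) → {p1,p6,p10,p11} and {p4}.
The partition is now stable with 5 blocks: {p2,p8} | {p1,p6,p10,p11} | {p5,p9} | {p3} | {p4}.
p10 and p11 lie in the same block of the stable partition, so they are equivalent — no string distinguishes them.

Yes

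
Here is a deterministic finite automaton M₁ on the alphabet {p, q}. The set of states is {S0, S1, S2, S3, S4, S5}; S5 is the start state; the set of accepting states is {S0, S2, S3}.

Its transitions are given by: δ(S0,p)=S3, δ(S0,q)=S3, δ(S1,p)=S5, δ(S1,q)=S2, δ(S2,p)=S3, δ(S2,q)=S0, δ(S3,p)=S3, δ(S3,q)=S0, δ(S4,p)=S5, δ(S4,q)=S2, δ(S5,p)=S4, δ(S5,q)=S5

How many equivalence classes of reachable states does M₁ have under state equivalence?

First remove the unreachable states {S1}; 5 states remain.
Initial partition by acceptance: {S0,S2,S3} | {S4,S5}.
Refine {S4,S5} on symbol q: members go to different blocks, giving {S4} and {S5}.
The partition is now stable with 3 blocks: {S0,S2,S3} | {S4} | {S5}.

3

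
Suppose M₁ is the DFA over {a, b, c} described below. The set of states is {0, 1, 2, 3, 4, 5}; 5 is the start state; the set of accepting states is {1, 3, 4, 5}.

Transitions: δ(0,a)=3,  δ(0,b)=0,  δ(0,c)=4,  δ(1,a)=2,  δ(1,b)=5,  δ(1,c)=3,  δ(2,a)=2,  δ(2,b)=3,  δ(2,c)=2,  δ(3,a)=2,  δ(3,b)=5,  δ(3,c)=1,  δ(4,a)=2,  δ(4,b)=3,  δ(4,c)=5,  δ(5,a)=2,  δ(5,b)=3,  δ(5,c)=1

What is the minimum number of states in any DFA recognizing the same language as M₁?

Reachable states from the start: {1,2,3,5}. Unreachable: {0,4} — drop them.
P0 = {1,3,5} | {2}.
The partition is now stable with 2 blocks: {1,3,5} | {2}.

2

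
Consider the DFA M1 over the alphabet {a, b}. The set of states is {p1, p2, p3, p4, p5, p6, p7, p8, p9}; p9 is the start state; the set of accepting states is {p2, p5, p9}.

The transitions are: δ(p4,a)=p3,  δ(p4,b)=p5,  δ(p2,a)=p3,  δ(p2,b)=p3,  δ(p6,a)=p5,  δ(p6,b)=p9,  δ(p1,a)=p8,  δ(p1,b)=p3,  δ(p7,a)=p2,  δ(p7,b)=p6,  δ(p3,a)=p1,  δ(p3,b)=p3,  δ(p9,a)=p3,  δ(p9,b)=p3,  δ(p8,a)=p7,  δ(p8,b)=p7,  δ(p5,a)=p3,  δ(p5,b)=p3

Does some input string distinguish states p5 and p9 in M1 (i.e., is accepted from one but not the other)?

No

Reachable states from the start: {p1,p2,p3,p5,p6,p7,p8,p9}. Unreachable: {p4} — drop them.
P0 = {p2,p5,p9} | {p1,p3,p6,p7,p8}.
Refine {p1,p3,p6,p7,p8} on symbol a: members go to different blocks, giving {p1,p3,p8} and {p6,p7}.
Refine {p1,p3,p8} on symbol a: members go to different blocks, giving {p1,p3} and {p8}.
Refine {p1,p3} on symbol a: members go to different blocks, giving {p1} and {p3}.
Refine {p6,p7} on symbol b: members go to different blocks, giving {p6} and {p7}.
No further refinement is possible. Final partition (6 blocks): {p2,p5,p9} | {p1} | {p6} | {p8} | {p3} | {p7}.
p5 and p9 lie in the same block of the stable partition, so they are equivalent — no string distinguishes them.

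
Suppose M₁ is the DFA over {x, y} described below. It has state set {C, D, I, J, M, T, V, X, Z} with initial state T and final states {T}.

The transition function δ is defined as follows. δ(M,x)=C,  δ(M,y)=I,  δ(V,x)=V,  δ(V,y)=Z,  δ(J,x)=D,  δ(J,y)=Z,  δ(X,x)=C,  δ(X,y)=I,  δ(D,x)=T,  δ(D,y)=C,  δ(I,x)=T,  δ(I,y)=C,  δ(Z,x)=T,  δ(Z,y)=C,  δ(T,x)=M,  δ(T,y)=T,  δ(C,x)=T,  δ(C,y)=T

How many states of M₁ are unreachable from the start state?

5

BFS from T reaches {C, I, M, T}; the 5 state(s) D, J, V, X, Z are never visited.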